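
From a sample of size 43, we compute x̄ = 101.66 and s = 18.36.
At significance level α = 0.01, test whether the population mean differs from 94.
One-sample t-test:
H₀: μ = 94
H₁: μ ≠ 94
df = n - 1 = 42
t = (x̄ - μ₀) / (s/√n) = (101.66 - 94) / (18.36/√43) = 2.736
p-value = 0.0091

Since p-value < α = 0.01, we reject H₀.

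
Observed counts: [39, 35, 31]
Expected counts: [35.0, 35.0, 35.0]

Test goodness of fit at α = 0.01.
Chi-square goodness of fit test:
H₀: observed counts match expected distribution
H₁: observed counts differ from expected distribution
df = k - 1 = 2
χ² = Σ(O - E)²/E
   = (39 - 35.0)²/35.0 + (35 - 35.0)²/35.0 + (31 - 35.0)²/35.0
   = 0.457 + 0.000 + 0.457
   = 0.91
p-value = 0.6331

Since p-value > α = 0.01, we fail to reject H₀.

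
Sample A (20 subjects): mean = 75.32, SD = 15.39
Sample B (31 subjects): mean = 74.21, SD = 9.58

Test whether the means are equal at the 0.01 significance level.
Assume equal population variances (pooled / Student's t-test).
Student's two-sample t-test (equal variances):
H₀: μ₁ = μ₂
H₁: μ₁ ≠ μ₂
df = n₁ + n₂ - 2 = 49
Pooled variance s_p² = [(n₁-1)s₁² + (n₂-1)s₂²] / (n₁ + n₂ - 2) = [(19)(15.39²) + (30)(9.58²)] / 49 = 148.0302
SE = √(s_p²(1/n₁ + 1/n₂)) = √(148.0302 × (1/20 + 1/31)) = 3.4895
t = (x̄₁ - x̄₂) / SE = (75.32 - 74.21) / 3.4895 = 1.11 / 3.4895 = 0.318
p-value = 0.7518

Since p-value > α = 0.01, we fail to reject H₀.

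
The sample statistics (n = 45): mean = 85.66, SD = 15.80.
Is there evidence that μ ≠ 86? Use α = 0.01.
One-sample t-test:
H₀: μ = 86
H₁: μ ≠ 86
df = n - 1 = 44
t = (x̄ - μ₀) / (s/√n) = (85.66 - 86) / (15.80/√45) = -0.144
p-value = 0.8859

Since p-value > α = 0.01, we fail to reject H₀.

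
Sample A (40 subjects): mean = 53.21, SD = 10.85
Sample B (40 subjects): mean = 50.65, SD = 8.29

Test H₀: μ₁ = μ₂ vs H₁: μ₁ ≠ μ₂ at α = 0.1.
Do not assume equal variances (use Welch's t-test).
Welch's two-sample t-test:
H₀: μ₁ = μ₂
H₁: μ₁ ≠ μ₂
s₁²/n₁ = 10.85²/40 = 2.9431,  s₂²/n₂ = 8.29²/40 = 1.7181
SE = √(s₁²/n₁ + s₂²/n₂) = √(2.9431 + 1.7181) = 2.1590
df (Welch-Satterthwaite) = (s₁²/n₁ + s₂²/n₂)² / [(s₁²/n₁)²/(n₁-1) + (s₂²/n₂)²/(n₂-1)] ≈ 72.96
t = (x̄₁ - x̄₂) / SE = (53.21 - 50.65) / 2.1590 = 2.56 / 2.1590 = 1.186
p-value = 0.2396

Since p-value > α = 0.1, we fail to reject H₀.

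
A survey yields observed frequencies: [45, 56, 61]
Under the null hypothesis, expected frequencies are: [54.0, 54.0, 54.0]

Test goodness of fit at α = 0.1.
Chi-square goodness of fit test:
H₀: observed counts match expected distribution
H₁: observed counts differ from expected distribution
df = k - 1 = 2
χ² = Σ(O - E)²/E
   = (45 - 54.0)²/54.0 + (56 - 54.0)²/54.0 + (61 - 54.0)²/54.0
   = 1.500 + 0.074 + 0.907
   = 2.48
p-value = 0.2892

Since p-value > α = 0.1, we fail to reject H₀.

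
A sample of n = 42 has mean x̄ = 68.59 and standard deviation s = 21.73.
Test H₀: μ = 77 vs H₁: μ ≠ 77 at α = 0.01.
One-sample t-test:
H₀: μ = 77
H₁: μ ≠ 77
df = n - 1 = 41
t = (x̄ - μ₀) / (s/√n) = (68.59 - 77) / (21.73/√42) = -2.508
p-value = 0.0162

Since p-value > α = 0.01, we fail to reject H₀.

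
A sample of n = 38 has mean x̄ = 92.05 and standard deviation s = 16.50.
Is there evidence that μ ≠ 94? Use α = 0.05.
One-sample t-test:
H₀: μ = 94
H₁: μ ≠ 94
df = n - 1 = 37
t = (x̄ - μ₀) / (s/√n) = (92.05 - 94) / (16.50/√38) = -0.729
p-value = 0.4709

Since p-value > α = 0.05, we fail to reject H₀.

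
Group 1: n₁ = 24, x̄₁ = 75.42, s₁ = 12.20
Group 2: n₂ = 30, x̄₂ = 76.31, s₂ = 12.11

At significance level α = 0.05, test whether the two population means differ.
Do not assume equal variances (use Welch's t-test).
Welch's two-sample t-test:
H₀: μ₁ = μ₂
H₁: μ₁ ≠ μ₂
s₁²/n₁ = 12.20²/24 = 6.2017,  s₂²/n₂ = 12.11²/30 = 4.8884
SE = √(s₁²/n₁ + s₂²/n₂) = √(6.2017 + 4.8884) = 3.3302
df (Welch-Satterthwaite) = (s₁²/n₁ + s₂²/n₂)² / [(s₁²/n₁)²/(n₁-1) + (s₂²/n₂)²/(n₂-1)] ≈ 49.27
t = (x̄₁ - x̄₂) / SE = (75.42 - 76.31) / 3.3302 = -0.89 / 3.3302 = -0.267
p-value = 0.7904

Since p-value > α = 0.05, we fail to reject H₀.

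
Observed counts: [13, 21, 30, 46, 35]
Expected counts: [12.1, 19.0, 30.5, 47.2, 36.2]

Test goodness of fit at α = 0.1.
Chi-square goodness of fit test:
H₀: observed counts match expected distribution
H₁: observed counts differ from expected distribution
df = k - 1 = 4
χ² = Σ(O - E)²/E
   = (13 - 12.1)²/12.1 + (21 - 19.0)²/19.0 + (30 - 30.5)²/30.5 + (46 - 47.2)²/47.2 + (35 - 36.2)²/36.2
   = 0.067 + 0.211 + 0.008 + 0.031 + 0.040
   = 0.36
p-value = 0.9859

Since p-value > α = 0.1, we fail to reject H₀.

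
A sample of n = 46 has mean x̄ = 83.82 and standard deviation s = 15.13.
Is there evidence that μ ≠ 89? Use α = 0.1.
One-sample t-test:
H₀: μ = 89
H₁: μ ≠ 89
df = n - 1 = 45
t = (x̄ - μ₀) / (s/√n) = (83.82 - 89) / (15.13/√46) = -2.322
p-value = 0.0248

Since p-value < α = 0.1, we reject H₀.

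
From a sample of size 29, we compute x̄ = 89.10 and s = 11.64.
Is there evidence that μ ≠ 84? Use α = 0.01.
One-sample t-test:
H₀: μ = 84
H₁: μ ≠ 84
df = n - 1 = 28
t = (x̄ - μ₀) / (s/√n) = (89.10 - 84) / (11.64/√29) = 2.359
p-value = 0.0255

Since p-value > α = 0.01, we fail to reject H₀.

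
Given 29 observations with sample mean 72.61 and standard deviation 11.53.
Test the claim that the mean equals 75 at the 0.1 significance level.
One-sample t-test:
H₀: μ = 75
H₁: μ ≠ 75
df = n - 1 = 28
t = (x̄ - μ₀) / (s/√n) = (72.61 - 75) / (11.53/√29) = -1.116
p-value = 0.2738

Since p-value > α = 0.1, we fail to reject H₀.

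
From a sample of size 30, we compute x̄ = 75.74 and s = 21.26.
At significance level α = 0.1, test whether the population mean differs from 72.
One-sample t-test:
H₀: μ = 72
H₁: μ ≠ 72
df = n - 1 = 29
t = (x̄ - μ₀) / (s/√n) = (75.74 - 72) / (21.26/√30) = 0.964
p-value = 0.3432

Since p-value > α = 0.1, we fail to reject H₀.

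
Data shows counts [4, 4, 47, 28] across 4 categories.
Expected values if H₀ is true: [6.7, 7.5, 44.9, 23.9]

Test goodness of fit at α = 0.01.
Chi-square goodness of fit test:
H₀: observed counts match expected distribution
H₁: observed counts differ from expected distribution
df = k - 1 = 3
χ² = Σ(O - E)²/E
   = (4 - 6.7)²/6.7 + (4 - 7.5)²/7.5 + (47 - 44.9)²/44.9 + (28 - 23.9)²/23.9
   = 1.088 + 1.633 + 0.098 + 0.703
   = 3.52
p-value = 0.3178

Since p-value > α = 0.01, we fail to reject H₀.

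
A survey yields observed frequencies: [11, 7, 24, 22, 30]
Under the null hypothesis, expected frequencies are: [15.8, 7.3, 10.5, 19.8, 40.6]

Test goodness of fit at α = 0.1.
Chi-square goodness of fit test:
H₀: observed counts match expected distribution
H₁: observed counts differ from expected distribution
df = k - 1 = 4
χ² = Σ(O - E)²/E
   = (11 - 15.8)²/15.8 + (7 - 7.3)²/7.3 + (24 - 10.5)²/10.5 + (22 - 19.8)²/19.8 + (30 - 40.6)²/40.6
   = 1.458 + 0.012 + 17.357 + 0.244 + 2.767
   = 21.84
p-value = 0.0002

Since p-value < α = 0.1, we reject H₀.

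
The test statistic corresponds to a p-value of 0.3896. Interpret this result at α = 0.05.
Since p = 0.3896 > α = 0.05, fail to reject H₀.
There is insufficient evidence to reject the null hypothesis; the result is not statistically significant at the 0.05 level.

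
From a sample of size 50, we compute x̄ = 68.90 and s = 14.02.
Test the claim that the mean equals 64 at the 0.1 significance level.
One-sample t-test:
H₀: μ = 64
H₁: μ ≠ 64
df = n - 1 = 49
t = (x̄ - μ₀) / (s/√n) = (68.90 - 64) / (14.02/√50) = 2.471
p-value = 0.0170

Since p-value < α = 0.1, we reject H₀.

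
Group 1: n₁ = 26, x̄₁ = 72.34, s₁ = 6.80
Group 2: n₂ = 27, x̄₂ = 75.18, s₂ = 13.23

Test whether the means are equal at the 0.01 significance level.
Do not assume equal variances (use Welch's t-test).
Welch's two-sample t-test:
H₀: μ₁ = μ₂
H₁: μ₁ ≠ μ₂
s₁²/n₁ = 6.80²/26 = 1.7785,  s₂²/n₂ = 13.23²/27 = 6.4827
SE = √(s₁²/n₁ + s₂²/n₂) = √(1.7785 + 6.4827) = 2.8742
df (Welch-Satterthwaite) = (s₁²/n₁ + s₂²/n₂)² / [(s₁²/n₁)²/(n₁-1) + (s₂²/n₂)²/(n₂-1)] ≈ 39.16
t = (x̄₁ - x̄₂) / SE = (72.34 - 75.18) / 2.8742 = -2.84 / 2.8742 = -0.988
p-value = 0.3292

Since p-value > α = 0.01, we fail to reject H₀.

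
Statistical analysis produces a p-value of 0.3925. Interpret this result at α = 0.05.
Since p = 0.3925 > α = 0.05, fail to reject H₀.
There is insufficient evidence to reject the null hypothesis; the result is not statistically significant at the 0.05 level.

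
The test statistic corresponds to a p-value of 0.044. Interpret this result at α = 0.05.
Since p = 0.044 < α = 0.05, reject H₀.
There is sufficient evidence to reject the null hypothesis; the result is statistically significant at the 0.05 level.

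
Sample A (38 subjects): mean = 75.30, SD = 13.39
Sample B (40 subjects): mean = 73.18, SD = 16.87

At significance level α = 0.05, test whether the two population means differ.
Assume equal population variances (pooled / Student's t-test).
Student's two-sample t-test (equal variances):
H₀: μ₁ = μ₂
H₁: μ₁ ≠ μ₂
df = n₁ + n₂ - 2 = 76
Pooled variance s_p² = [(n₁-1)s₁² + (n₂-1)s₂²] / (n₁ + n₂ - 2) = [(37)(13.39²) + (39)(16.87²)] / 76 = 233.3301
SE = √(s_p²(1/n₁ + 1/n₂)) = √(233.3301 × (1/38 + 1/40)) = 3.4603
t = (x̄₁ - x̄₂) / SE = (75.30 - 73.18) / 3.4603 = 2.12 / 3.4603 = 0.613
p-value = 0.5419

Since p-value > α = 0.05, we fail to reject H₀.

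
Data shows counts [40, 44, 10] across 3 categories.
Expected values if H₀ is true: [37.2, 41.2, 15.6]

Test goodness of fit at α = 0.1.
Chi-square goodness of fit test:
H₀: observed counts match expected distribution
H₁: observed counts differ from expected distribution
df = k - 1 = 2
χ² = Σ(O - E)²/E
   = (40 - 37.2)²/37.2 + (44 - 41.2)²/41.2 + (10 - 15.6)²/15.6
   = 0.211 + 0.190 + 2.010
   = 2.41
p-value = 0.2995

Since p-value > α = 0.1, we fail to reject H₀.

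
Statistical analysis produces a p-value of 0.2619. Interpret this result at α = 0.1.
Since p = 0.2619 > α = 0.1, fail to reject H₀.
There is insufficient evidence to reject the null hypothesis; the result is not statistically significant at the 0.1 level.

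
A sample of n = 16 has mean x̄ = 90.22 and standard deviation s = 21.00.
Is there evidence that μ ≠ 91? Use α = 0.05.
One-sample t-test:
H₀: μ = 91
H₁: μ ≠ 91
df = n - 1 = 15
t = (x̄ - μ₀) / (s/√n) = (90.22 - 91) / (21.00/√16) = -0.149
p-value = 0.8839

Since p-value > α = 0.05, we fail to reject H₀.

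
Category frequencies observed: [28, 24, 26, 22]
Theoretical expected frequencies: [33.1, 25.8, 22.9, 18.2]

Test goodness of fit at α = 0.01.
Chi-square goodness of fit test:
H₀: observed counts match expected distribution
H₁: observed counts differ from expected distribution
df = k - 1 = 3
χ² = Σ(O - E)²/E
   = (28 - 33.1)²/33.1 + (24 - 25.8)²/25.8 + (26 - 22.9)²/22.9 + (22 - 18.2)²/18.2
   = 0.786 + 0.126 + 0.420 + 0.793
   = 2.12
p-value = 0.5470

Since p-value > α = 0.01, we fail to reject H₀.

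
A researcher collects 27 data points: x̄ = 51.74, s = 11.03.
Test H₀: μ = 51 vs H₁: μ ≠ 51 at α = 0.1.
One-sample t-test:
H₀: μ = 51
H₁: μ ≠ 51
df = n - 1 = 26
t = (x̄ - μ₀) / (s/√n) = (51.74 - 51) / (11.03/√27) = 0.349
p-value = 0.7302

Since p-value > α = 0.1, we fail to reject H₀.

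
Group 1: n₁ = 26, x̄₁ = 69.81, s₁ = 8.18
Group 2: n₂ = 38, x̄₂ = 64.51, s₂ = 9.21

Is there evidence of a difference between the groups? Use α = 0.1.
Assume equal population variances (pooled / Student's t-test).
Student's two-sample t-test (equal variances):
H₀: μ₁ = μ₂
H₁: μ₁ ≠ μ₂
df = n₁ + n₂ - 2 = 62
Pooled variance s_p² = [(n₁-1)s₁² + (n₂-1)s₂²] / (n₁ + n₂ - 2) = [(25)(8.18²) + (37)(9.21²)] / 62 = 77.6016
SE = √(s_p²(1/n₁ + 1/n₂)) = √(77.6016 × (1/26 + 1/38)) = 2.2421
t = (x̄₁ - x̄₂) / SE = (69.81 - 64.51) / 2.2421 = 5.30 / 2.2421 = 2.364
p-value = 0.0212

Since p-value < α = 0.1, we reject H₀.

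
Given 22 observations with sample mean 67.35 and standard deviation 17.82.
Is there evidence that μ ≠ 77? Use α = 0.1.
One-sample t-test:
H₀: μ = 77
H₁: μ ≠ 77
df = n - 1 = 21
t = (x̄ - μ₀) / (s/√n) = (67.35 - 77) / (17.82/√22) = -2.540
p-value = 0.0191

Since p-value < α = 0.1, we reject H₀.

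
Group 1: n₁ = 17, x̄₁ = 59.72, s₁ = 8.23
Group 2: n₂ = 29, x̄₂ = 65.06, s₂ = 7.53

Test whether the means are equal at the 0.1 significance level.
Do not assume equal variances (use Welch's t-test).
Welch's two-sample t-test:
H₀: μ₁ = μ₂
H₁: μ₁ ≠ μ₂
s₁²/n₁ = 8.23²/17 = 3.9843,  s₂²/n₂ = 7.53²/29 = 1.9552
SE = √(s₁²/n₁ + s₂²/n₂) = √(3.9843 + 1.9552) = 2.4371
df (Welch-Satterthwaite) = (s₁²/n₁ + s₂²/n₂)² / [(s₁²/n₁)²/(n₁-1) + (s₂²/n₂)²/(n₂-1)] ≈ 31.26
t = (x̄₁ - x̄₂) / SE = (59.72 - 65.06) / 2.4371 = -5.34 / 2.4371 = -2.191
p-value = 0.0360

Since p-value < α = 0.1, we reject H₀.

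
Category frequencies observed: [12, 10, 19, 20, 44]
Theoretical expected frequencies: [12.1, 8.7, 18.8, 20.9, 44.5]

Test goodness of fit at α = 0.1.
Chi-square goodness of fit test:
H₀: observed counts match expected distribution
H₁: observed counts differ from expected distribution
df = k - 1 = 4
χ² = Σ(O - E)²/E
   = (12 - 12.1)²/12.1 + (10 - 8.7)²/8.7 + (19 - 18.8)²/18.8 + (20 - 20.9)²/20.9 + (44 - 44.5)²/44.5
   = 0.001 + 0.194 + 0.002 + 0.039 + 0.006
   = 0.24
p-value = 0.9933

Since p-value > α = 0.1, we fail to reject H₀.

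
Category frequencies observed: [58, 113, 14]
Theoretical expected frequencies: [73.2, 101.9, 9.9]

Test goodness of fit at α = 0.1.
Chi-square goodness of fit test:
H₀: observed counts match expected distribution
H₁: observed counts differ from expected distribution
df = k - 1 = 2
χ² = Σ(O - E)²/E
   = (58 - 73.2)²/73.2 + (113 - 101.9)²/101.9 + (14 - 9.9)²/9.9
   = 3.156 + 1.209 + 1.698
   = 6.06
p-value = 0.0482

Since p-value < α = 0.1, we reject H₀.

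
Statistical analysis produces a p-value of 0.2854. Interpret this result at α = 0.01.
Since p = 0.2854 > α = 0.01, fail to reject H₀.
There is insufficient evidence to reject the null hypothesis; the result is not statistically significant at the 0.01 level.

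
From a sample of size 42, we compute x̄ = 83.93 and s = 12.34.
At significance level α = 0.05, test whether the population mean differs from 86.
One-sample t-test:
H₀: μ = 86
H₁: μ ≠ 86
df = n - 1 = 41
t = (x̄ - μ₀) / (s/√n) = (83.93 - 86) / (12.34/√42) = -1.087
p-value = 0.2833

Since p-value > α = 0.05, we fail to reject H₀.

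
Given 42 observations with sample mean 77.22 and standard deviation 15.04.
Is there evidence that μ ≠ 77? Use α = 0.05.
One-sample t-test:
H₀: μ = 77
H₁: μ ≠ 77
df = n - 1 = 41
t = (x̄ - μ₀) / (s/√n) = (77.22 - 77) / (15.04/√42) = 0.095
p-value = 0.9249

Since p-value > α = 0.05, we fail to reject H₀.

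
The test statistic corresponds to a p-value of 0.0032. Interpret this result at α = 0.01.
Since p = 0.0032 < α = 0.01, reject H₀.
There is sufficient evidence to reject the null hypothesis; the result is statistically significant at the 0.01 level.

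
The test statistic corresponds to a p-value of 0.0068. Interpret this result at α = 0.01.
Since p = 0.0068 < α = 0.01, reject H₀.
There is sufficient evidence to reject the null hypothesis; the result is statistically significant at the 0.01 level.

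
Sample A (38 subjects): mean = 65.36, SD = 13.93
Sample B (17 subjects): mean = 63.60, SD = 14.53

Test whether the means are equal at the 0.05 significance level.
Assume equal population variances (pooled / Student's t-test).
Student's two-sample t-test (equal variances):
H₀: μ₁ = μ₂
H₁: μ₁ ≠ μ₂
df = n₁ + n₂ - 2 = 53
Pooled variance s_p² = [(n₁-1)s₁² + (n₂-1)s₂²] / (n₁ + n₂ - 2) = [(37)(13.93²) + (16)(14.53²)] / 53 = 199.1999
SE = √(s_p²(1/n₁ + 1/n₂)) = √(199.1999 × (1/38 + 1/17)) = 4.1182
t = (x̄₁ - x̄₂) / SE = (65.36 - 63.60) / 4.1182 = 1.76 / 4.1182 = 0.427
p-value = 0.6708

Since p-value > α = 0.05, we fail to reject H₀.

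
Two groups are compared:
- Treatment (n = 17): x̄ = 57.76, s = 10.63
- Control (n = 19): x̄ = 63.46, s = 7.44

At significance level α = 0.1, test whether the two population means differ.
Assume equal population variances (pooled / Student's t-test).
Student's two-sample t-test (equal variances):
H₀: μ₁ = μ₂
H₁: μ₁ ≠ μ₂
df = n₁ + n₂ - 2 = 34
Pooled variance s_p² = [(n₁-1)s₁² + (n₂-1)s₂²] / (n₁ + n₂ - 2) = [(16)(10.63²) + (18)(7.44²)] / 34 = 82.4799
SE = √(s_p²(1/n₁ + 1/n₂)) = √(82.4799 × (1/17 + 1/19)) = 3.0320
t = (x̄₁ - x̄₂) / SE = (57.76 - 63.46) / 3.0320 = -5.70 / 3.0320 = -1.880
p-value = 0.0687

Since p-value < α = 0.1, we reject H₀.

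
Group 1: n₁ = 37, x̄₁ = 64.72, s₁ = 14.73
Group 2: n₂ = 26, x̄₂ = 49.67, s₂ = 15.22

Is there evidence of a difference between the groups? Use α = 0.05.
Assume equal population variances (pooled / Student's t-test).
Student's two-sample t-test (equal variances):
H₀: μ₁ = μ₂
H₁: μ₁ ≠ μ₂
df = n₁ + n₂ - 2 = 61
Pooled variance s_p² = [(n₁-1)s₁² + (n₂-1)s₂²] / (n₁ + n₂ - 2) = [(36)(14.73²) + (25)(15.22²)] / 61 = 222.9874
SE = √(s_p²(1/n₁ + 1/n₂)) = √(222.9874 × (1/37 + 1/26)) = 3.8214
t = (x̄₁ - x̄₂) / SE = (64.72 - 49.67) / 3.8214 = 15.05 / 3.8214 = 3.938
p-value = 0.0002

Since p-value < α = 0.05, we reject H₀.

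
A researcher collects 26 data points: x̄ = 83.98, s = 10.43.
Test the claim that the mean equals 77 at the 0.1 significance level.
One-sample t-test:
H₀: μ = 77
H₁: μ ≠ 77
df = n - 1 = 25
t = (x̄ - μ₀) / (s/√n) = (83.98 - 77) / (10.43/√26) = 3.412
p-value = 0.0022

Since p-value < α = 0.1, we reject H₀.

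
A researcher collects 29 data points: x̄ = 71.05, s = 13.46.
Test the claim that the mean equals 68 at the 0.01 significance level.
One-sample t-test:
H₀: μ = 68
H₁: μ ≠ 68
df = n - 1 = 28
t = (x̄ - μ₀) / (s/√n) = (71.05 - 68) / (13.46/√29) = 1.220
p-value = 0.2325

Since p-value > α = 0.01, we fail to reject H₀.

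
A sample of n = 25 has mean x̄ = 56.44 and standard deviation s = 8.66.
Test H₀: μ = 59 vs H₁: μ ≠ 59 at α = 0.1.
One-sample t-test:
H₀: μ = 59
H₁: μ ≠ 59
df = n - 1 = 24
t = (x̄ - μ₀) / (s/√n) = (56.44 - 59) / (8.66/√25) = -1.478
p-value = 0.1524

Since p-value > α = 0.1, we fail to reject H₀.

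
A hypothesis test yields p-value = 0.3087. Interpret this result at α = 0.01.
Since p = 0.3087 > α = 0.01, fail to reject H₀.
There is insufficient evidence to reject the null hypothesis; the result is not statistically significant at the 0.01 level.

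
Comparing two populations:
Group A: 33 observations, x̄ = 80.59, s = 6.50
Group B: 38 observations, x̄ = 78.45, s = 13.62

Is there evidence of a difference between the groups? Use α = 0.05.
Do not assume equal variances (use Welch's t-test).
Welch's two-sample t-test:
H₀: μ₁ = μ₂
H₁: μ₁ ≠ μ₂
s₁²/n₁ = 6.50²/33 = 1.2803,  s₂²/n₂ = 13.62²/38 = 4.8817
SE = √(s₁²/n₁ + s₂²/n₂) = √(1.2803 + 4.8817) = 2.4823
df (Welch-Satterthwaite) = (s₁²/n₁ + s₂²/n₂)² / [(s₁²/n₁)²/(n₁-1) + (s₂²/n₂)²/(n₂-1)] ≈ 54.61
t = (x̄₁ - x̄₂) / SE = (80.59 - 78.45) / 2.4823 = 2.14 / 2.4823 = 0.862
p-value = 0.3924

Since p-value > α = 0.05, we fail to reject H₀.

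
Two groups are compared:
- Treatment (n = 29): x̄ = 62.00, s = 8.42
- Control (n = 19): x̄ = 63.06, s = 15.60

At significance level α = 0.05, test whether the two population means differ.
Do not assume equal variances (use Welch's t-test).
Welch's two-sample t-test:
H₀: μ₁ = μ₂
H₁: μ₁ ≠ μ₂
s₁²/n₁ = 8.42²/29 = 2.4447,  s₂²/n₂ = 15.60²/19 = 12.8084
SE = √(s₁²/n₁ + s₂²/n₂) = √(2.4447 + 12.8084) = 3.9055
df (Welch-Satterthwaite) = (s₁²/n₁ + s₂²/n₂)² / [(s₁²/n₁)²/(n₁-1) + (s₂²/n₂)²/(n₂-1)] ≈ 24.94
t = (x̄₁ - x̄₂) / SE = (62.00 - 63.06) / 3.9055 = -1.06 / 3.9055 = -0.271
p-value = 0.7883

Since p-value > α = 0.05, we fail to reject H₀.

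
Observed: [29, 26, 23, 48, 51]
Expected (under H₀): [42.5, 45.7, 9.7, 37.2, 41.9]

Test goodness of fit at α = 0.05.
Chi-square goodness of fit test:
H₀: observed counts match expected distribution
H₁: observed counts differ from expected distribution
df = k - 1 = 4
χ² = Σ(O - E)²/E
   = (29 - 42.5)²/42.5 + (26 - 45.7)²/45.7 + (23 - 9.7)²/9.7 + (48 - 37.2)²/37.2 + (51 - 41.9)²/41.9
   = 4.288 + 8.492 + 18.236 + 3.135 + 1.976
   = 36.13
p-value < 0.0001

Since p-value < α = 0.05, we reject H₀.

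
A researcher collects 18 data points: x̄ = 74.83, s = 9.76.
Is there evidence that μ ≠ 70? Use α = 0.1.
One-sample t-test:
H₀: μ = 70
H₁: μ ≠ 70
df = n - 1 = 17
t = (x̄ - μ₀) / (s/√n) = (74.83 - 70) / (9.76/√18) = 2.100
p-value = 0.0510

Since p-value < α = 0.1, we reject H₀.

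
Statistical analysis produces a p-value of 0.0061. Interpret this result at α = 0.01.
Since p = 0.0061 < α = 0.01, reject H₀.
There is sufficient evidence to reject the null hypothesis; the result is statistically significant at the 0.01 level.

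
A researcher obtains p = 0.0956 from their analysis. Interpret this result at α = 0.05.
Since p = 0.0956 > α = 0.05, fail to reject H₀.
There is insufficient evidence to reject the null hypothesis; the result is not statistically significant at the 0.05 level.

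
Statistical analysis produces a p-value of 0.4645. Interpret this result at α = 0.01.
Since p = 0.4645 > α = 0.01, fail to reject H₀.
There is insufficient evidence to reject the null hypothesis; the result is not statistically significant at the 0.01 level.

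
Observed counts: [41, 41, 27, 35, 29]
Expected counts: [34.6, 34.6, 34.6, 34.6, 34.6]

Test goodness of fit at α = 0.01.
Chi-square goodness of fit test:
H₀: observed counts match expected distribution
H₁: observed counts differ from expected distribution
df = k - 1 = 4
χ² = Σ(O - E)²/E
   = (41 - 34.6)²/34.6 + (41 - 34.6)²/34.6 + (27 - 34.6)²/34.6 + (35 - 34.6)²/34.6 + (29 - 34.6)²/34.6
   = 1.184 + 1.184 + 1.669 + 0.005 + 0.906
   = 4.95
p-value = 0.2927

Since p-value > α = 0.01, we fail to reject H₀.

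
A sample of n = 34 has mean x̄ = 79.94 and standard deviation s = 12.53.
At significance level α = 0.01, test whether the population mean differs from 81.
One-sample t-test:
H₀: μ = 81
H₁: μ ≠ 81
df = n - 1 = 33
t = (x̄ - μ₀) / (s/√n) = (79.94 - 81) / (12.53/√34) = -0.493
p-value = 0.6251

Since p-value > α = 0.01, we fail to reject H₀.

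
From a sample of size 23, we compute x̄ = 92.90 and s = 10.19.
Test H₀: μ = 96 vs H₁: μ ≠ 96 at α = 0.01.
One-sample t-test:
H₀: μ = 96
H₁: μ ≠ 96
df = n - 1 = 22
t = (x̄ - μ₀) / (s/√n) = (92.90 - 96) / (10.19/√23) = -1.459
p-value = 0.1587

Since p-value > α = 0.01, we fail to reject H₀.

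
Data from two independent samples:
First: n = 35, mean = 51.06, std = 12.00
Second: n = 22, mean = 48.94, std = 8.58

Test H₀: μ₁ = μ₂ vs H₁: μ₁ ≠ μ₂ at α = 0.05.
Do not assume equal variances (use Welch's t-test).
Welch's two-sample t-test:
H₀: μ₁ = μ₂
H₁: μ₁ ≠ μ₂
s₁²/n₁ = 12.00²/35 = 4.1143,  s₂²/n₂ = 8.58²/22 = 3.3462
SE = √(s₁²/n₁ + s₂²/n₂) = √(4.1143 + 3.3462) = 2.7314
df (Welch-Satterthwaite) = (s₁²/n₁ + s₂²/n₂)² / [(s₁²/n₁)²/(n₁-1) + (s₂²/n₂)²/(n₂-1)] ≈ 53.98
t = (x̄₁ - x̄₂) / SE = (51.06 - 48.94) / 2.7314 = 2.12 / 2.7314 = 0.776
p-value = 0.4410

Since p-value > α = 0.05, we fail to reject H₀.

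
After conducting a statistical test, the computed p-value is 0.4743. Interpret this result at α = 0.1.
Since p = 0.4743 > α = 0.1, fail to reject H₀.
There is insufficient evidence to reject the null hypothesis; the result is not statistically significant at the 0.1 level.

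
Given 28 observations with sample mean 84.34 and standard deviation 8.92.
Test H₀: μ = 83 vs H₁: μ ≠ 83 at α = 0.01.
One-sample t-test:
H₀: μ = 83
H₁: μ ≠ 83
df = n - 1 = 27
t = (x̄ - μ₀) / (s/√n) = (84.34 - 83) / (8.92/√28) = 0.795
p-value = 0.4336

Since p-value > α = 0.01, we fail to reject H₀.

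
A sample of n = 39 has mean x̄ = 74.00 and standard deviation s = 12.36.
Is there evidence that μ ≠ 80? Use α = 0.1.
One-sample t-test:
H₀: μ = 80
H₁: μ ≠ 80
df = n - 1 = 38
t = (x̄ - μ₀) / (s/√n) = (74.00 - 80) / (12.36/√39) = -3.032
p-value = 0.0044

Since p-value < α = 0.1, we reject H₀.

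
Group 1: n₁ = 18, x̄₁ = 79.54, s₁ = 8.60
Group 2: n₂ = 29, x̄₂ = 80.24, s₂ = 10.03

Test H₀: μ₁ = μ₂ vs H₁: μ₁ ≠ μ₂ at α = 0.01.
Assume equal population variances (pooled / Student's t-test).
Student's two-sample t-test (equal variances):
H₀: μ₁ = μ₂
H₁: μ₁ ≠ μ₂
df = n₁ + n₂ - 2 = 45
Pooled variance s_p² = [(n₁-1)s₁² + (n₂-1)s₂²] / (n₁ + n₂ - 2) = [(17)(8.60²) + (28)(10.03²)] / 45 = 90.5366
SE = √(s_p²(1/n₁ + 1/n₂)) = √(90.5366 × (1/18 + 1/29)) = 2.8551
t = (x̄₁ - x̄₂) / SE = (79.54 - 80.24) / 2.8551 = -0.70 / 2.8551 = -0.245
p-value = 0.8074

Since p-value > α = 0.01, we fail to reject H₀.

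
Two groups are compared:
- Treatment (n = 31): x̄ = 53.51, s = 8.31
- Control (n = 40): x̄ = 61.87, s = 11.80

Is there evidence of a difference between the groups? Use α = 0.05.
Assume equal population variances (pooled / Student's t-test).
Student's two-sample t-test (equal variances):
H₀: μ₁ = μ₂
H₁: μ₁ ≠ μ₂
df = n₁ + n₂ - 2 = 69
Pooled variance s_p² = [(n₁-1)s₁² + (n₂-1)s₂²] / (n₁ + n₂ - 2) = [(30)(8.31²) + (39)(11.80²)] / 69 = 108.7253
SE = √(s_p²(1/n₁ + 1/n₂)) = √(108.7253 × (1/31 + 1/40)) = 2.4951
t = (x̄₁ - x̄₂) / SE = (53.51 - 61.87) / 2.4951 = -8.36 / 2.4951 = -3.351
p-value = 0.0013

Since p-value < α = 0.05, we reject H₀.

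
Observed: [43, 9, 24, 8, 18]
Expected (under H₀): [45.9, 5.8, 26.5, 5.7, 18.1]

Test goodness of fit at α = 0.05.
Chi-square goodness of fit test:
H₀: observed counts match expected distribution
H₁: observed counts differ from expected distribution
df = k - 1 = 4
χ² = Σ(O - E)²/E
   = (43 - 45.9)²/45.9 + (9 - 5.8)²/5.8 + (24 - 26.5)²/26.5 + (8 - 5.7)²/5.7 + (18 - 18.1)²/18.1
   = 0.183 + 1.766 + 0.236 + 0.928 + 0.001
   = 3.11
p-value = 0.5391

Since p-value > α = 0.05, we fail to reject H₀.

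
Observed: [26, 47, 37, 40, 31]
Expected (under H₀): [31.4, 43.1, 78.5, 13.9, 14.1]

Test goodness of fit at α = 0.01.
Chi-square goodness of fit test:
H₀: observed counts match expected distribution
H₁: observed counts differ from expected distribution
df = k - 1 = 4
χ² = Σ(O - E)²/E
   = (26 - 31.4)²/31.4 + (47 - 43.1)²/43.1 + (37 - 78.5)²/78.5 + (40 - 13.9)²/13.9 + (31 - 14.1)²/14.1
   = 0.929 + 0.353 + 21.939 + 49.008 + 20.256
   = 92.48
p-value < 0.0001

Since p-value < α = 0.01, we reject H₀.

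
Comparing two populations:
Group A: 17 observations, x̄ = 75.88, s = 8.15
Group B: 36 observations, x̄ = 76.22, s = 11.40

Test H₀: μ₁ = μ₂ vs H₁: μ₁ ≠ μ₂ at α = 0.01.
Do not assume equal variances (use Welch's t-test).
Welch's two-sample t-test:
H₀: μ₁ = μ₂
H₁: μ₁ ≠ μ₂
s₁²/n₁ = 8.15²/17 = 3.9072,  s₂²/n₂ = 11.40²/36 = 3.6100
SE = √(s₁²/n₁ + s₂²/n₂) = √(3.9072 + 3.6100) = 2.7418
df (Welch-Satterthwaite) = (s₁²/n₁ + s₂²/n₂)² / [(s₁²/n₁)²/(n₁-1) + (s₂²/n₂)²/(n₂-1)] ≈ 42.60
t = (x̄₁ - x̄₂) / SE = (75.88 - 76.22) / 2.7418 = -0.34 / 2.7418 = -0.124
p-value = 0.9019

Since p-value > α = 0.01, we fail to reject H₀.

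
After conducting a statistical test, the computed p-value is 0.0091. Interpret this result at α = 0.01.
Since p = 0.0091 < α = 0.01, reject H₀.
There is sufficient evidence to reject the null hypothesis; the result is statistically significant at the 0.01 level.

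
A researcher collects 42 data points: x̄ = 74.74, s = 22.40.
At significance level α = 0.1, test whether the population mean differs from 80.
One-sample t-test:
H₀: μ = 80
H₁: μ ≠ 80
df = n - 1 = 41
t = (x̄ - μ₀) / (s/√n) = (74.74 - 80) / (22.40/√42) = -1.522
p-value = 0.1357

Since p-value > α = 0.1, we fail to reject H₀.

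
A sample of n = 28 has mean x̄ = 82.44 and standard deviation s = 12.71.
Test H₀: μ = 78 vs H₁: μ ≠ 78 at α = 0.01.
One-sample t-test:
H₀: μ = 78
H₁: μ ≠ 78
df = n - 1 = 27
t = (x̄ - μ₀) / (s/√n) = (82.44 - 78) / (12.71/√28) = 1.848
p-value = 0.0755

Since p-value > α = 0.01, we fail to reject H₀.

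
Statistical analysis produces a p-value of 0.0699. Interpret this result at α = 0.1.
Since p = 0.0699 < α = 0.1, reject H₀.
There is sufficient evidence to reject the null hypothesis; the result is statistically significant at the 0.1 level.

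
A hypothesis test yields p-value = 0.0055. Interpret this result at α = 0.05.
Since p = 0.0055 < α = 0.05, reject H₀.
There is sufficient evidence to reject the null hypothesis; the result is statistically significant at the 0.05 level.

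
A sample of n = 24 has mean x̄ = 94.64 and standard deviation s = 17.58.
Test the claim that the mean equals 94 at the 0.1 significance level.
One-sample t-test:
H₀: μ = 94
H₁: μ ≠ 94
df = n - 1 = 23
t = (x̄ - μ₀) / (s/√n) = (94.64 - 94) / (17.58/√24) = 0.178
p-value = 0.8600

Since p-value > α = 0.1, we fail to reject H₀.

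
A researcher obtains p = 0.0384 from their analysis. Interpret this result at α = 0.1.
Since p = 0.0384 < α = 0.1, reject H₀.
There is sufficient evidence to reject the null hypothesis; the result is statistically significant at the 0.1 level.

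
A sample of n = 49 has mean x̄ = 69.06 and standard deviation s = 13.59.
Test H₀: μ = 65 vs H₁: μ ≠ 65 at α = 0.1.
One-sample t-test:
H₀: μ = 65
H₁: μ ≠ 65
df = n - 1 = 48
t = (x̄ - μ₀) / (s/√n) = (69.06 - 65) / (13.59/√49) = 2.091
p-value = 0.0418

Since p-value < α = 0.1, we reject H₀.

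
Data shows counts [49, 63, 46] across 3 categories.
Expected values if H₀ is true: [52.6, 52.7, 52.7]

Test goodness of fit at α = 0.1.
Chi-square goodness of fit test:
H₀: observed counts match expected distribution
H₁: observed counts differ from expected distribution
df = k - 1 = 2
χ² = Σ(O - E)²/E
   = (49 - 52.6)²/52.6 + (63 - 52.7)²/52.7 + (46 - 52.7)²/52.7
   = 0.246 + 2.013 + 0.852
   = 3.11
p-value = 0.2111

Since p-value > α = 0.1, we fail to reject H₀.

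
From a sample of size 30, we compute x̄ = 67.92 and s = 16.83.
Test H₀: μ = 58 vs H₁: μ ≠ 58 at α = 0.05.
One-sample t-test:
H₀: μ = 58
H₁: μ ≠ 58
df = n - 1 = 29
t = (x̄ - μ₀) / (s/√n) = (67.92 - 58) / (16.83/√30) = 3.228
p-value = 0.0031

Since p-value < α = 0.05, we reject H₀.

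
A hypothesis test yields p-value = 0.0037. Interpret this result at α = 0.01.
Since p = 0.0037 < α = 0.01, reject H₀.
There is sufficient evidence to reject the null hypothesis; the result is statistically significant at the 0.01 level.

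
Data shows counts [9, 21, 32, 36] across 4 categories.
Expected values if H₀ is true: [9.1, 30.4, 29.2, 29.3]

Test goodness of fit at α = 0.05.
Chi-square goodness of fit test:
H₀: observed counts match expected distribution
H₁: observed counts differ from expected distribution
df = k - 1 = 3
χ² = Σ(O - E)²/E
   = (9 - 9.1)²/9.1 + (21 - 30.4)²/30.4 + (32 - 29.2)²/29.2 + (36 - 29.3)²/29.3
   = 0.001 + 2.907 + 0.268 + 1.532
   = 4.71
p-value = 0.1944

Since p-value > α = 0.05, we fail to reject H₀.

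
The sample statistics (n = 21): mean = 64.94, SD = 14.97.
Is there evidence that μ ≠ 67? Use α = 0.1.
One-sample t-test:
H₀: μ = 67
H₁: μ ≠ 67
df = n - 1 = 20
t = (x̄ - μ₀) / (s/√n) = (64.94 - 67) / (14.97/√21) = -0.631
p-value = 0.5354

Since p-value > α = 0.1, we fail to reject H₀.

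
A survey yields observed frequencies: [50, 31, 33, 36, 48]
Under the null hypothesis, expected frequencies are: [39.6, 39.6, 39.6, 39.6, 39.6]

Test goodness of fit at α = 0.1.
Chi-square goodness of fit test:
H₀: observed counts match expected distribution
H₁: observed counts differ from expected distribution
df = k - 1 = 4
χ² = Σ(O - E)²/E
   = (50 - 39.6)²/39.6 + (31 - 39.6)²/39.6 + (33 - 39.6)²/39.6 + (36 - 39.6)²/39.6 + (48 - 39.6)²/39.6
   = 2.731 + 1.868 + 1.100 + 0.327 + 1.782
   = 7.81
p-value = 0.0989

Since p-value < α = 0.1, we reject H₀.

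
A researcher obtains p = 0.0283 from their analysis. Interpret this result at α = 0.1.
Since p = 0.0283 < α = 0.1, reject H₀.
There is sufficient evidence to reject the null hypothesis; the result is statistically significant at the 0.1 level.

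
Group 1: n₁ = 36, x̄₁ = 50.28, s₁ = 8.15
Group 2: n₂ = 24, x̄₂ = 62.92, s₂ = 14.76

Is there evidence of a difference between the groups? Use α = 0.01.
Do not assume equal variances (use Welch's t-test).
Welch's two-sample t-test:
H₀: μ₁ = μ₂
H₁: μ₁ ≠ μ₂
s₁²/n₁ = 8.15²/36 = 1.8451,  s₂²/n₂ = 14.76²/24 = 9.0774
SE = √(s₁²/n₁ + s₂²/n₂) = √(1.8451 + 9.0774) = 3.3049
df (Welch-Satterthwaite) = (s₁²/n₁ + s₂²/n₂)² / [(s₁²/n₁)²/(n₁-1) + (s₂²/n₂)²/(n₂-1)] ≈ 32.42
t = (x̄₁ - x̄₂) / SE = (50.28 - 62.92) / 3.3049 = -12.64 / 3.3049 = -3.825
p-value = 0.0006

Since p-value < α = 0.01, we reject H₀.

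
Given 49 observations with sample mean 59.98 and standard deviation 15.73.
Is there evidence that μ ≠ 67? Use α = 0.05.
One-sample t-test:
H₀: μ = 67
H₁: μ ≠ 67
df = n - 1 = 48
t = (x̄ - μ₀) / (s/√n) = (59.98 - 67) / (15.73/√49) = -3.124
p-value = 0.0030

Since p-value < α = 0.05, we reject H₀.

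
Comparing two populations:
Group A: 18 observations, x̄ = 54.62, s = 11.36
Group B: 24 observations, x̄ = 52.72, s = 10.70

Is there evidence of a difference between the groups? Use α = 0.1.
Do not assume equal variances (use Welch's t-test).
Welch's two-sample t-test:
H₀: μ₁ = μ₂
H₁: μ₁ ≠ μ₂
s₁²/n₁ = 11.36²/18 = 7.1694,  s₂²/n₂ = 10.70²/24 = 4.7704
SE = √(s₁²/n₁ + s₂²/n₂) = √(7.1694 + 4.7704) = 3.4554
df (Welch-Satterthwaite) = (s₁²/n₁ + s₂²/n₂)² / [(s₁²/n₁)²/(n₁-1) + (s₂²/n₂)²/(n₂-1)] ≈ 35.52
t = (x̄₁ - x̄₂) / SE = (54.62 - 52.72) / 3.4554 = 1.90 / 3.4554 = 0.550
p-value = 0.5859

Since p-value > α = 0.1, we fail to reject H₀.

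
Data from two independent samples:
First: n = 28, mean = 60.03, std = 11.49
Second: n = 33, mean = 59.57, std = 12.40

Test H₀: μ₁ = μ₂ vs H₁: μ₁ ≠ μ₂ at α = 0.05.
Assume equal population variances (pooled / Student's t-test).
Student's two-sample t-test (equal variances):
H₀: μ₁ = μ₂
H₁: μ₁ ≠ μ₂
df = n₁ + n₂ - 2 = 59
Pooled variance s_p² = [(n₁-1)s₁² + (n₂-1)s₂²] / (n₁ + n₂ - 2) = [(27)(11.49²) + (32)(12.40²)] / 59 = 143.8112
SE = √(s_p²(1/n₁ + 1/n₂)) = √(143.8112 × (1/28 + 1/33)) = 3.0812
t = (x̄₁ - x̄₂) / SE = (60.03 - 59.57) / 3.0812 = 0.46 / 3.0812 = 0.149
p-value = 0.8818

Since p-value > α = 0.05, we fail to reject H₀.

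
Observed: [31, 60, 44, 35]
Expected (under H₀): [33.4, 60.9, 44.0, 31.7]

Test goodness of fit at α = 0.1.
Chi-square goodness of fit test:
H₀: observed counts match expected distribution
H₁: observed counts differ from expected distribution
df = k - 1 = 3
χ² = Σ(O - E)²/E
   = (31 - 33.4)²/33.4 + (60 - 60.9)²/60.9 + (44 - 44.0)²/44.0 + (35 - 31.7)²/31.7
   = 0.172 + 0.013 + 0.000 + 0.344
   = 0.53
p-value = 0.9124

Since p-value > α = 0.1, we fail to reject H₀.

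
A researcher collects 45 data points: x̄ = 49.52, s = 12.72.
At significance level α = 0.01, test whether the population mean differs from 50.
One-sample t-test:
H₀: μ = 50
H₁: μ ≠ 50
df = n - 1 = 44
t = (x̄ - μ₀) / (s/√n) = (49.52 - 50) / (12.72/√45) = -0.253
p-value = 0.8013

Since p-value > α = 0.01, we fail to reject H₀.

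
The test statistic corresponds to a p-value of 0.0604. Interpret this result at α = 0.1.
Since p = 0.0604 < α = 0.1, reject H₀.
There is sufficient evidence to reject the null hypothesis; the result is statistically significant at the 0.1 level.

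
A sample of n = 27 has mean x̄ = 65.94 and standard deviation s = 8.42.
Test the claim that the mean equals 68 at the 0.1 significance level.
One-sample t-test:
H₀: μ = 68
H₁: μ ≠ 68
df = n - 1 = 26
t = (x̄ - μ₀) / (s/√n) = (65.94 - 68) / (8.42/√27) = -1.271
p-value = 0.2149

Since p-value > α = 0.1, we fail to reject H₀.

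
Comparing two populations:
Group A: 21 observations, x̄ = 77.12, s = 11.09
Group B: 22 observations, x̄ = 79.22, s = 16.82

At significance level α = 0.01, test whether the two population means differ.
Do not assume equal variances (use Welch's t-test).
Welch's two-sample t-test:
H₀: μ₁ = μ₂
H₁: μ₁ ≠ μ₂
s₁²/n₁ = 11.09²/21 = 5.8566,  s₂²/n₂ = 16.82²/22 = 12.8597
SE = √(s₁²/n₁ + s₂²/n₂) = √(5.8566 + 12.8597) = 4.3262
df (Welch-Satterthwaite) = (s₁²/n₁ + s₂²/n₂)² / [(s₁²/n₁)²/(n₁-1) + (s₂²/n₂)²/(n₂-1)] ≈ 36.53
t = (x̄₁ - x̄₂) / SE = (77.12 - 79.22) / 4.3262 = -2.10 / 4.3262 = -0.485
p-value = 0.6303

Since p-value > α = 0.01, we fail to reject H₀.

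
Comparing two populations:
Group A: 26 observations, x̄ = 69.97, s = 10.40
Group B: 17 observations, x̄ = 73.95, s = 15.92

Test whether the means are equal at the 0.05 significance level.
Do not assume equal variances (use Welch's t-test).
Welch's two-sample t-test:
H₀: μ₁ = μ₂
H₁: μ₁ ≠ μ₂
s₁²/n₁ = 10.40²/26 = 4.1600,  s₂²/n₂ = 15.92²/17 = 14.9086
SE = √(s₁²/n₁ + s₂²/n₂) = √(4.1600 + 14.9086) = 4.3668
df (Welch-Satterthwaite) = (s₁²/n₁ + s₂²/n₂)² / [(s₁²/n₁)²/(n₁-1) + (s₂²/n₂)²/(n₂-1)] ≈ 24.93
t = (x̄₁ - x̄₂) / SE = (69.97 - 73.95) / 4.3668 = -3.98 / 4.3668 = -0.911
p-value = 0.3708

Since p-value > α = 0.05, we fail to reject H₀.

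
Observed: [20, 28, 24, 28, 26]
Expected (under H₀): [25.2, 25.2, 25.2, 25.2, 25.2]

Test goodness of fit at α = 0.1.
Chi-square goodness of fit test:
H₀: observed counts match expected distribution
H₁: observed counts differ from expected distribution
df = k - 1 = 4
χ² = Σ(O - E)²/E
   = (20 - 25.2)²/25.2 + (28 - 25.2)²/25.2 + (24 - 25.2)²/25.2 + (28 - 25.2)²/25.2 + (26 - 25.2)²/25.2
   = 1.073 + 0.311 + 0.057 + 0.311 + 0.025
   = 1.78
p-value = 0.7765

Since p-value > α = 0.1, we fail to reject H₀.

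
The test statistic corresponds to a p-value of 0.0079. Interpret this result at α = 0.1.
Since p = 0.0079 < α = 0.1, reject H₀.
There is sufficient evidence to reject the null hypothesis; the result is statistically significant at the 0.1 level.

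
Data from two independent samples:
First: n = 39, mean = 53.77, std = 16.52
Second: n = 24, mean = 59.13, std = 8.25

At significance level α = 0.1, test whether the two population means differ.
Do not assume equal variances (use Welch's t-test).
Welch's two-sample t-test:
H₀: μ₁ = μ₂
H₁: μ₁ ≠ μ₂
s₁²/n₁ = 16.52²/39 = 6.9977,  s₂²/n₂ = 8.25²/24 = 2.8359
SE = √(s₁²/n₁ + s₂²/n₂) = √(6.9977 + 2.8359) = 3.1359
df (Welch-Satterthwaite) = (s₁²/n₁ + s₂²/n₂)² / [(s₁²/n₁)²/(n₁-1) + (s₂²/n₂)²/(n₂-1)] ≈ 59.02
t = (x̄₁ - x̄₂) / SE = (53.77 - 59.13) / 3.1359 = -5.36 / 3.1359 = -1.709
p-value = 0.0927

Since p-value < α = 0.1, we reject H₀.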